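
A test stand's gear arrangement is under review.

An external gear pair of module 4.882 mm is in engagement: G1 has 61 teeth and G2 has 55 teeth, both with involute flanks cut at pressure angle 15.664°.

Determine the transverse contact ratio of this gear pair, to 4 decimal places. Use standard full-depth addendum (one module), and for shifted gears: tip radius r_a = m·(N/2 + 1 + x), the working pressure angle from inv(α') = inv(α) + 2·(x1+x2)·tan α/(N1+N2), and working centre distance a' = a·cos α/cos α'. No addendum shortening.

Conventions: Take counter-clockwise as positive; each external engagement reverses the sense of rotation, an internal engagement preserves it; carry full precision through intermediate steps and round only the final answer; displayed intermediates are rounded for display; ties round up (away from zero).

topology: single-mesh involute geometry — m = 4.882, 61T/55T pair
base radii: r_b1 = 143.371052, r_b2 = 129.268981
tip radii: r_a1 = 153.783000, r_a2 = 139.137000
no profile shift: α' = α, a' = a
action lengths: √(r_a1²−r_b1²) = 55.623309, √(r_a2²−r_b2²) = 51.464893
base pitch p_b = π·m·cos α = 14.767654
CR = (55.623309 + 51.464893 − 283.156000·sin 15.66400°)/14.767654 = 2.074626
contact ratio ≈ 2.0746

2.0746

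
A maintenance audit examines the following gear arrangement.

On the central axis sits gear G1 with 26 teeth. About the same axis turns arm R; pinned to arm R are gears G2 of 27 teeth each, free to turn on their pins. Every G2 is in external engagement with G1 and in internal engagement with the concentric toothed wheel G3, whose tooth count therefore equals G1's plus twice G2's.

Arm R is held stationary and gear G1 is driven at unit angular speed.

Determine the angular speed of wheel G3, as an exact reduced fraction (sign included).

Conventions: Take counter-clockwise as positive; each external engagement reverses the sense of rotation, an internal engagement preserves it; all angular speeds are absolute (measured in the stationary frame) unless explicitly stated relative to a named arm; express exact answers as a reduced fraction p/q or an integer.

recognized (axles ride arm R): planetary set, 26/27/80 teeth
ring teeth: 26 + 2·27 = 80
26(ω_sun−ω_arm) = −80(ω_ring−ω_arm),  ω_arm = 0, ω_sun = 1
ω_ring = 0 − (26/80)(1−0) = -13/40
exact speed ratio = -13/40

-13/40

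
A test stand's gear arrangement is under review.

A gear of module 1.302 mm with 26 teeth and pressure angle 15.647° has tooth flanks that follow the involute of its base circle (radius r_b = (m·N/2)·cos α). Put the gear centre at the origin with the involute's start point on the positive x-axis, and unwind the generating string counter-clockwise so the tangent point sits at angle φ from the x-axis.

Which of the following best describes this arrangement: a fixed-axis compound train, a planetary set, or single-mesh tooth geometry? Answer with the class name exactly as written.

single-mesh tooth geometry

single-mesh involute tooth geometry (26T wheel at module 1.302)
classification: single-mesh tooth geometry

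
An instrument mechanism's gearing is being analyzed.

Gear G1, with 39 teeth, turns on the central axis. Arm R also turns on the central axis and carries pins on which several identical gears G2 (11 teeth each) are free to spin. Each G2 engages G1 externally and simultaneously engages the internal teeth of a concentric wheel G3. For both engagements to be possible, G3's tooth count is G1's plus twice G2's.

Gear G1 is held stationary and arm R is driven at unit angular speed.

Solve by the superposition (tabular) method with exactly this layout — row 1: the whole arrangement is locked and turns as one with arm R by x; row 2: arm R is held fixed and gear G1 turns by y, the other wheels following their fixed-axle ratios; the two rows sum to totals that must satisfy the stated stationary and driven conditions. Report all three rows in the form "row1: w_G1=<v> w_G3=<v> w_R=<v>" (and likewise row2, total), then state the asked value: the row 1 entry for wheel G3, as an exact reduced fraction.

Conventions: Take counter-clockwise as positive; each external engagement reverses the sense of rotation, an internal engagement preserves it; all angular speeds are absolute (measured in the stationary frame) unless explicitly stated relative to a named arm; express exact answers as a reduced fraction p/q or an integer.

row1: w_G1=1 w_G3=1 w_R=1
row2: w_G1=-1 w_G3=39/61 w_R=0
total: w_G1=0 w_G3=100/61 w_R=1
asked value: 1

planetary set (39T centre, 11T on arm, 61T internal) — Willis relation
row 1 — lock + rotate with arm: ω_sun = ω_ring = ω_arm = x
superposition row 2 [arm held]: sun y, ring −(39/61)·y, arm 0
boundary: total ω_sun = x + y = 0 and total ω_arm = x = 1  ⇒  y = -1, x = 1
row 2 ring = −(39/61)·(-1) = 39/61
totals (row 1 + row 2): sun 1 + (-1) = 0, ring 1 + 39/61 = 100/61, arm 1 + 0 = 1
asked cell (row1, ring) = 1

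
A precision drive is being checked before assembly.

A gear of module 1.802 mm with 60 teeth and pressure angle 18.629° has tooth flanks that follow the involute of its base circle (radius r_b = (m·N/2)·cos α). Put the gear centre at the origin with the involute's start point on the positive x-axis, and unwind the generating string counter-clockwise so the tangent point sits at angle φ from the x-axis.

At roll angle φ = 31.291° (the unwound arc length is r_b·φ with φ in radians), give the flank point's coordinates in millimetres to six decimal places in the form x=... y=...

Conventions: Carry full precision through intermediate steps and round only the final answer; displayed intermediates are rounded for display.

x=58.306905 y=2.699383

single-mesh involute tooth geometry (60T wheel at module 1.802)
pitch radius r_p = m·N/2 = 1.802·60/2 = 54.060000
base radius r_b = r_p·cos α = 54.060000·cos 18.629° = 51.227626
roll angle φ = 31.291° = 0.54613098 rad
x = r_b·(cos φ + φ·sin φ) = 58.306905
y = r_b·(sin φ − φ·cos φ) = 2.699383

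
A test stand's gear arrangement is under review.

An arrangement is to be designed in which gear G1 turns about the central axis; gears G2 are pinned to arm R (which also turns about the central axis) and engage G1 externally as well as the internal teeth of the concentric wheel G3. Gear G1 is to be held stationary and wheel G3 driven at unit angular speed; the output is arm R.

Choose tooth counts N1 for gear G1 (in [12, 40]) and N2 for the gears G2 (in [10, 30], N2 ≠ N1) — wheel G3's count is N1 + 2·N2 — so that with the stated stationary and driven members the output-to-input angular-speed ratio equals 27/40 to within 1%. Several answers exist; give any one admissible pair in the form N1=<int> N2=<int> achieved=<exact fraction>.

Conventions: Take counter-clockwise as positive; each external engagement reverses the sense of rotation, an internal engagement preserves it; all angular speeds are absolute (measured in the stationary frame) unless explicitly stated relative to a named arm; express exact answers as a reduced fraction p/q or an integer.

N1=26 N2=14 achieved=27/40

design class (target 27/40): planetary set
Willis with ω_sun = 0: ω_arm/ω_ring = N3/(N1+N3); set equal to 27/40  ⇒  N3/N1 = (27/40)/(1 − 27/40) = 27/13
N3 = N1 + 2·N2  ⇒  N2/N1 = (N3/N1 − 1)/2 = (27/13 − 1)/2 = 7/13
smallest multiple with N1 ≥ 12 and N2 ≥ 10: k = 2  ⇒  N1 = 2·13 = 26, N2 = 2·7 = 14 (N1 ≤ 40, N2 ≤ 30, N2 ≠ N1 ✓), N3 = 26 + 2·14 = 54
check: N3/(N1+N3) with N1 = 26, N3 = 54 gives 27/40; |achieved − target| = 0 ≤ 27/4000 ✓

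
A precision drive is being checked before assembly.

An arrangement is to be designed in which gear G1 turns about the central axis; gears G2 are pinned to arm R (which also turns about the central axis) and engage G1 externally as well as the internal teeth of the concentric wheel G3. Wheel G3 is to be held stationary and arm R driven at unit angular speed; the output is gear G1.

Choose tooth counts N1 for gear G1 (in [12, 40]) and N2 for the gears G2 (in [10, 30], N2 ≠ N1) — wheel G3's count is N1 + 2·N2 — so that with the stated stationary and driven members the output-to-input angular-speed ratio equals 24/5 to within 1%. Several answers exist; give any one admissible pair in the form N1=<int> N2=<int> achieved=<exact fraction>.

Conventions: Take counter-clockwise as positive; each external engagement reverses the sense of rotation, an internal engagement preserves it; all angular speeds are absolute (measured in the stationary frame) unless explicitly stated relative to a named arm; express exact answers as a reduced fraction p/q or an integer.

N1=15 N2=21 achieved=24/5

topology: planetary set — design target 24/5, arm = carrier (Willis)
Willis with ω_ring = 0: ω_sun/ω_arm = (N1+N3)/N1; set equal to 24/5  ⇒  N3/N1 = 24/5 − 1 = 19/5
N3 = N1 + 2·N2  ⇒  N2/N1 = (N3/N1 − 1)/2 = (19/5 − 1)/2 = 7/5
smallest multiple with N1 ≥ 12 and N2 ≥ 10: k = 3  ⇒  N1 = 3·5 = 15, N2 = 3·7 = 21 (N1 ≤ 40, N2 ≤ 30, N2 ≠ N1 ✓), N3 = 15 + 2·21 = 57
check: (N1+N3)/N1 with N1 = 15, N3 = 57 gives 24/5; |achieved − target| = 0 ≤ 6/125 ✓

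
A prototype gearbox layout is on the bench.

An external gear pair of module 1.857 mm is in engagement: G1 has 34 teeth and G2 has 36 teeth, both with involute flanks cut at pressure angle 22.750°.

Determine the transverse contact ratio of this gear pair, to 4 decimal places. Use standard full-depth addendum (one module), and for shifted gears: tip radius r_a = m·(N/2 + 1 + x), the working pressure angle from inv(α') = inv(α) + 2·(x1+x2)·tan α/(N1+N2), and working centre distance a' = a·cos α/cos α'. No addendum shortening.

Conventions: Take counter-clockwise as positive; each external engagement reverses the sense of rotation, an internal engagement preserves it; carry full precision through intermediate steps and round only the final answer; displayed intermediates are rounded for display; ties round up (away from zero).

1.5716

topology: single-mesh involute geometry — m = 1.857, 34T/36T pair
base radii: r_b1 = 29.112962, r_b2 = 30.825490
tip radii: r_a1 = 33.426000, r_a2 = 35.283000
no profile shift: α' = α, a' = a
action lengths: √(r_a1²−r_b1²) = 16.423547, √(r_a2²−r_b2²) = 17.166225
base pitch p_b = π·m·cos α = 5.380063
CR = (16.423547 + 17.166225 − 64.995000·sin 22.75000°)/5.380063 = 1.571635
contact ratio ≈ 1.5716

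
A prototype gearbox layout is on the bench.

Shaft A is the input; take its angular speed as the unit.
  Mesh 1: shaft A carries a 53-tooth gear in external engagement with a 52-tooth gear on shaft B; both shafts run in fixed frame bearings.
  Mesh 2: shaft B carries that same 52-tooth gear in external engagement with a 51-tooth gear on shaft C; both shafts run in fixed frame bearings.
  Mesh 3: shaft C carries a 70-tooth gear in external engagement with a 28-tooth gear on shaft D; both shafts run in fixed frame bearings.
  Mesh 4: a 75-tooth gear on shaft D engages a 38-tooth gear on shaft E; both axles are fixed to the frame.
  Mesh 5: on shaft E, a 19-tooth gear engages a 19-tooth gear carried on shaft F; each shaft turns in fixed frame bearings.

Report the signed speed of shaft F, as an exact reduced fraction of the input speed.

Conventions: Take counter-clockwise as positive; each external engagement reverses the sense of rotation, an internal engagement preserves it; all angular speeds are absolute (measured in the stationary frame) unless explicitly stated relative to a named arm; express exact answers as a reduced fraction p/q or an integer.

-6625/1292

5-mesh fixed-axis compound train (all bearings frame-fixed)
mesh 1 [53T→52T]: |ω|/ω_in = 1×53/52 = 53/52, sense flips to −
mesh 2 [52T→51T]: |ω|/ω_in = (53/52)×52/51 = 53/51, sense flips to +
mesh 3 [70T→28T]: |ω|/ω_in = (53/51)×70/28 = 265/102, sense flips to −
mesh 4 [75T→38T]: |ω|/ω_in = (265/102)×75/38 = 6625/1292, sense flips to +
mesh 5 [19T→19T]: |ω|/ω_in = (6625/1292)×19/19 = 6625/1292, sense flips to −
signed output speed (× input speed) = -6625/1292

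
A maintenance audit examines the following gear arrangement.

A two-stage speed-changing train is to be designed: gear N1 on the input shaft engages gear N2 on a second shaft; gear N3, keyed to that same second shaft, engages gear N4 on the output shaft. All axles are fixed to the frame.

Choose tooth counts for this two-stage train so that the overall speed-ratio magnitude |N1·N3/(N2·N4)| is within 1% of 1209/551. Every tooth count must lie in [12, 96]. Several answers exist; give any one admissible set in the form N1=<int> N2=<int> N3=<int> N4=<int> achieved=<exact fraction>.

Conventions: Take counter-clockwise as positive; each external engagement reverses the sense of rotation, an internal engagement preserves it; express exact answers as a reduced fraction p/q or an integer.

N1=13 N2=19 N3=93 N4=29 achieved=1209/551

topology: fixed-axis compound train — 2 stages, target 1209/551
target = 1209/551 in lowest terms: an exact hit needs N1·N3 = k·1209 and N2·N4 = k·551 for one integer k, every count in [12, 96]; additionally prefer no 1:1 stage (N1 ≠ N2, N3 ≠ N4)
k = 1: N1·N3 = 1209 = 13·93, N2·N4 = 551 = 19·29
achieved = 13·93/(19·29) = 1209/551; |achieved − target| = 0 ≤ 1209/55100 ✓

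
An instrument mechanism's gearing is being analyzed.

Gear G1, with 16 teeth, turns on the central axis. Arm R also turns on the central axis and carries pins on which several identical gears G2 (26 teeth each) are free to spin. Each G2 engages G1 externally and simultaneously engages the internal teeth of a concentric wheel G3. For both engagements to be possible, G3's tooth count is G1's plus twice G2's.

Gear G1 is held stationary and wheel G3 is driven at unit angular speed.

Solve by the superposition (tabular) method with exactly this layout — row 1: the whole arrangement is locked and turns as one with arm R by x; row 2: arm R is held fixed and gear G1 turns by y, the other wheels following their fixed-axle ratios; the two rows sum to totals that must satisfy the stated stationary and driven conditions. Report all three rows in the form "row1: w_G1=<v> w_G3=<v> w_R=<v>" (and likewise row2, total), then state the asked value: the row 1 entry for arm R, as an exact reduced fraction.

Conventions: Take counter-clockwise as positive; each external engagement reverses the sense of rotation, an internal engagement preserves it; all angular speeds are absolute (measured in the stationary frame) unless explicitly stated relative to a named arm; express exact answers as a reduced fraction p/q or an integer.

recognized (axles ride arm R): planetary set, 16/26/68 teeth
superposition row 1 [locked train]: every member turns x
row 2 (arm held, sun turns y): ω_ring = −(16/68)·y, ω_arm = 0
boundary: total ω_sun = x + y = 0 and total ω_ring = x − (16/68)·y = 1  ⇒  y = -17/21, x = 17/21
row 2 ring = −(16/68)·(-17/21) = 4/21
totals (row 1 + row 2): sun 17/21 + (-17/21) = 0, ring 17/21 + 4/21 = 1, arm 17/21 + 0 = 17/21
asked cell (row1, arm) = 17/21

row1: w_G1=17/21 w_G3=17/21 w_R=17/21
row2: w_G1=-17/21 w_G3=4/21 w_R=0
total: w_G1=0 w_G3=1 w_R=17/21
asked value: 17/21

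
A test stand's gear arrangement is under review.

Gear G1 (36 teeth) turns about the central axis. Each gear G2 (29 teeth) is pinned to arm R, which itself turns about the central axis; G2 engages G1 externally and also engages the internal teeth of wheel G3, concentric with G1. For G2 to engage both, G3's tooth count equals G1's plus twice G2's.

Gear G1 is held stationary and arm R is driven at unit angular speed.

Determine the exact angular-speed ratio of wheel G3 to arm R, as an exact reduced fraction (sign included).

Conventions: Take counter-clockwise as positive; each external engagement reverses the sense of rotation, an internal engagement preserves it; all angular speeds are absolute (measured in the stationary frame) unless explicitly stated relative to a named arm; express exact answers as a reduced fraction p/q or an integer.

65/47

class = planetary set [G3 = 36+2·29 = 94; Willis about the carrier]
ring teeth: 36 + 2·29 = 94
36(ω_sun−ω_arm) = −94(ω_ring−ω_arm),  ω_sun = 0, ω_arm = 1
ω_ring = 1 − (36/94)(0−1) = 65/47
ω_out/ω_in = 65/47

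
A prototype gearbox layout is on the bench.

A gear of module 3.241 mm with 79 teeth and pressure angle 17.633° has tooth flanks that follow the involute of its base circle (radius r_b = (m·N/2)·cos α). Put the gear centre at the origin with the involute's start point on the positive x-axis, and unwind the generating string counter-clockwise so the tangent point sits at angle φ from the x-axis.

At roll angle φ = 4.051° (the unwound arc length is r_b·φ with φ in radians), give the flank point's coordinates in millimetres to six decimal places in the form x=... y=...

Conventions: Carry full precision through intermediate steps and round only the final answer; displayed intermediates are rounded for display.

recognized (one wheel, involute flank): single-mesh tooth geometry, m = 3.241, N = 79
pitch radius r_p = m·N/2 = 3.241·79/2 = 128.019500
base radius r_b = r_p·cos α = 128.019500·cos 17.633° = 122.004678
roll angle φ = 4.051° = 0.07070329 rad
x = r_b·(cos φ + φ·sin φ) = 122.309244
y = r_b·(sin φ − φ·cos φ) = 0.014367

x=122.309244 y=0.014367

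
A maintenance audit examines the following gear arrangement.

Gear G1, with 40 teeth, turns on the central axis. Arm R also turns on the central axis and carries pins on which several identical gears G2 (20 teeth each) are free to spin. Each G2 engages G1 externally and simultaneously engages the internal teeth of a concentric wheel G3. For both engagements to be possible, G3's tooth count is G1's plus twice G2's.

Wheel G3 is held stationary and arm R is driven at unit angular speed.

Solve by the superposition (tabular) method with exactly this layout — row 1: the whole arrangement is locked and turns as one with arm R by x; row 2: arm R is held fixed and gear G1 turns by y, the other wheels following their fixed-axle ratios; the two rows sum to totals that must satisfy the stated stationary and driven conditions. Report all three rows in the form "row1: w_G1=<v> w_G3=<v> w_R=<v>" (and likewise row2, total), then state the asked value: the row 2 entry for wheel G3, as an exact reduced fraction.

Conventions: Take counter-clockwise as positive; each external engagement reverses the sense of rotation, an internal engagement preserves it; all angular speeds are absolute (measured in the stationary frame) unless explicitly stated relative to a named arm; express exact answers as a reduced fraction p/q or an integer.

row1: w_G1=1 w_G3=1 w_R=1
row2: w_G1=2 w_G3=-1 w_R=0
total: w_G1=3 w_G3=0 w_R=1
asked value: -1

planetary set (40T centre, 20T on arm, 80T internal) — Willis relation
row 1 (train locked, turned with arm): all members turn x
row 2 — arm fixed, fixed-axis ratios: sun y, ring −(40/80)·y, arm 0
boundary: total ω_ring = x − (40/80)·y = 0 and total ω_arm = x = 1  ⇒  y = 2, x = 1
row 2 ring = −(40/80)·2 = -1
totals (row 1 + row 2): sun 1 + 2 = 3, ring 1 + (-1) = 0, arm 1 + 0 = 1
asked cell (row2, ring) = -1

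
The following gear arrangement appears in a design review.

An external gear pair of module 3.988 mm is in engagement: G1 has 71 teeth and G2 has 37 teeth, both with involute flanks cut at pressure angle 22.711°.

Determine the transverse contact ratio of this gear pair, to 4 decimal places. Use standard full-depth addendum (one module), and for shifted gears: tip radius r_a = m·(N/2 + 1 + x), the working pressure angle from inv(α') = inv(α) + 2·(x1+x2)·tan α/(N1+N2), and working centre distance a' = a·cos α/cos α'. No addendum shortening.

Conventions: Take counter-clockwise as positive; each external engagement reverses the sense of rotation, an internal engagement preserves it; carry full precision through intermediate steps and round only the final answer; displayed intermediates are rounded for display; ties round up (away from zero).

single-mesh involute tooth geometry (71T engaging 37T at module 3.988)
base radii: r_b1 = 130.596916, r_b2 = 68.057548
tip radii: r_a1 = 145.562000, r_a2 = 77.766000
no profile shift: α' = α, a' = a
action lengths: √(r_a1²−r_b1²) = 64.286401, √(r_a2²−r_b2²) = 37.626067
base pitch p_b = π·m·cos α = 11.557248
CR = (64.286401 + 37.626067 − 215.352000·sin 22.71100°)/11.557248 = 1.623976
contact ratio ≈ 1.6240

1.6240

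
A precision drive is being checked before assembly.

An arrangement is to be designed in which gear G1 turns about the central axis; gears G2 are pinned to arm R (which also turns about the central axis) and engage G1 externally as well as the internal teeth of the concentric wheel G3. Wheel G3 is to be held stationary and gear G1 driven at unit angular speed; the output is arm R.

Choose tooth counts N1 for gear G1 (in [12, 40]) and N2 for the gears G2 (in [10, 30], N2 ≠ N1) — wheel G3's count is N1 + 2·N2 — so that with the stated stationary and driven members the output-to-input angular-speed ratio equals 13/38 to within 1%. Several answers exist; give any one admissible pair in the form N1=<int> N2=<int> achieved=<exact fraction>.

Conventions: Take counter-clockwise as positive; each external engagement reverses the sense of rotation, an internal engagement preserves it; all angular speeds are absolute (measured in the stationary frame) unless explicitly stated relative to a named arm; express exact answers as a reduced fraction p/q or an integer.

planetary set to be sized for 13/38 (Willis relation)
Willis with ω_ring = 0: ω_arm/ω_sun = N1/(N1+N3); set equal to 13/38  ⇒  N3/N1 = 1/(13/38) − 1 = 25/13
N3 = N1 + 2·N2  ⇒  N2/N1 = (N3/N1 − 1)/2 = (25/13 − 1)/2 = 6/13
smallest multiple with N1 ≥ 12 and N2 ≥ 10: k = 2  ⇒  N1 = 2·13 = 26, N2 = 2·6 = 12 (N1 ≤ 40, N2 ≤ 30, N2 ≠ N1 ✓), N3 = 26 + 2·12 = 50
check: N1/(N1+N3) with N1 = 26, N3 = 50 gives 13/38; |achieved − target| = 0 ≤ 13/3800 ✓

N1=26 N2=12 achieved=13/38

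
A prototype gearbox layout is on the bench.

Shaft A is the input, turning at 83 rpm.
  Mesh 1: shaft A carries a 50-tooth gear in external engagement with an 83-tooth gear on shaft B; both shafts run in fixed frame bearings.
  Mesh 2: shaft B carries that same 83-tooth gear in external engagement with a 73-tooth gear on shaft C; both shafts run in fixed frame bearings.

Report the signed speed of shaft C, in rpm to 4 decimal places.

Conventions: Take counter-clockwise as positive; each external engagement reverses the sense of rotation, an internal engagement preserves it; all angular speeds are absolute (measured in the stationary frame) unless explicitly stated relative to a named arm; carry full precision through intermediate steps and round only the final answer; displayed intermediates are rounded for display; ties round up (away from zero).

topology: fixed-axis compound train — 2 meshes, A→C
mesh 1 [50T→83T]: ω = 83.0000×50/83 = 50.0000 rpm, sense flips to −
mesh 2 [83T→73T]: ω = 50.0000×83/73 = 56.8493 rpm, sense flips to +
signed output speed = +56.8493 rpm

+56.8493 rpm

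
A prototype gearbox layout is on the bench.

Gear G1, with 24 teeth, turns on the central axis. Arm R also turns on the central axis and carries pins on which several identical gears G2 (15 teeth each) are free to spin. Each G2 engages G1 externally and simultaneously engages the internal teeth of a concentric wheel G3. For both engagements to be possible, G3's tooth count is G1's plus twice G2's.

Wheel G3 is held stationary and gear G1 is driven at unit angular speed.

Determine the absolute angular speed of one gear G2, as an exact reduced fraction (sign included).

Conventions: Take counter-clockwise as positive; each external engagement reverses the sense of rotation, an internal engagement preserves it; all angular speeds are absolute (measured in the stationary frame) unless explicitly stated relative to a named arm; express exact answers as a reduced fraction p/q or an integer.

-4/5

class = planetary set [G3 = 24+2·15 = 54; Willis about the carrier]
ring teeth: 24 + 2·15 = 54
24(ω_sun−ω_arm) = −54(ω_ring−ω_arm),  ω_ring = 0, ω_sun = 1
24(1−ω_arm) = −54(0−ω_arm)  ⇒  78·ω_arm = 24  ⇒  ω_arm = 4/13
sun–planet mesh: 24·(1−4/13) = −15·(ω_p−ω_arm)  ⇒  ω_p−ω_arm = -72/65
ω_p = 4/13 − 72/65 = -4/5
exact speed ratio = -4/5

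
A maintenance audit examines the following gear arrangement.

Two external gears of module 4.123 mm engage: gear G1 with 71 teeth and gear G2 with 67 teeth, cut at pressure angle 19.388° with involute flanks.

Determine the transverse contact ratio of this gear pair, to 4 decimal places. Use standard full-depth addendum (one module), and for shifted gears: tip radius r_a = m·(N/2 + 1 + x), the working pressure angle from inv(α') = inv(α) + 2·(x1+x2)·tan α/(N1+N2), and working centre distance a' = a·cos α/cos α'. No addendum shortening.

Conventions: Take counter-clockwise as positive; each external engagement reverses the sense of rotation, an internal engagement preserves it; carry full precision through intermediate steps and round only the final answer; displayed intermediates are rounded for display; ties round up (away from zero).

recognized (one external pair, fixed centres): single-mesh tooth geometry, m = 4.123, N1 = 71, N2 = 67
base radii: r_b1 = 138.066379, r_b2 = 130.287991
tip radii: r_a1 = 150.489500, r_a2 = 142.243500
no profile shift: α' = α, a' = a
action lengths: √(r_a1²−r_b1²) = 59.872905, √(r_a2²−r_b2²) = 57.081106
base pitch p_b = π·m·cos α = 12.218263
CR = (59.872905 + 57.081106 − 284.487000·sin 19.38800°)/12.218263 = 1.842708
contact ratio ≈ 1.8427

1.8427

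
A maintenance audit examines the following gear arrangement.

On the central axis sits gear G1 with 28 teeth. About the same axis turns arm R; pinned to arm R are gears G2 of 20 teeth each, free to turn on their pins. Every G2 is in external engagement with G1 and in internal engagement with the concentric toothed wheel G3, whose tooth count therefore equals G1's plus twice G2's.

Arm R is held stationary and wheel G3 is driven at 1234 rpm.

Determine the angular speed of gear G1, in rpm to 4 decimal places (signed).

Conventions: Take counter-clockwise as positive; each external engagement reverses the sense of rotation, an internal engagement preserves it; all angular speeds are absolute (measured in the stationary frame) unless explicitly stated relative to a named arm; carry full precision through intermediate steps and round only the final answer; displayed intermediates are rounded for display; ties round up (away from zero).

-2996.8571 rpm

class = planetary set [G3 = 28+2·20 = 68; Willis about the carrier]
normalise by the input: solve with ω_ring = 1, then scale by 1234 rpm
ring teeth: 28 + 2·20 = 68
28(ω_sun−ω_arm) = −68(ω_ring−ω_arm),  ω_arm = 0, ω_ring = 1
ω_sun = 0 − (68/28)(1−0) = -17/7
scale: ω_sun = -17/7 × 1234 rpm = -2996.8571 rpm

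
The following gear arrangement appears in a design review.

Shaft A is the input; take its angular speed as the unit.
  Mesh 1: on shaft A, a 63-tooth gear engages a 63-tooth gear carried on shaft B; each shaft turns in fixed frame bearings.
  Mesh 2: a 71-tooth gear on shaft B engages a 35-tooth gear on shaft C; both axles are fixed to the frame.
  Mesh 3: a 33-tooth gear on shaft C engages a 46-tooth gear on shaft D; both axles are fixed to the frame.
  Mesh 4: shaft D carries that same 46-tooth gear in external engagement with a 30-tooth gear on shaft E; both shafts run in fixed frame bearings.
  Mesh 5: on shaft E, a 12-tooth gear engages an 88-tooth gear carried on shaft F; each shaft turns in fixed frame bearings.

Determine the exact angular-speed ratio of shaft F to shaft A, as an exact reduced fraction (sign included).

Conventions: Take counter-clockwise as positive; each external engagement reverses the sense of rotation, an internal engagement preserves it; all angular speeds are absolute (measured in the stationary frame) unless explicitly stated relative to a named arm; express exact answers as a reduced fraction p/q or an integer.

class = fixed-axis compound train [5 meshes; 5 ratios multiply, 5 sense flips]
mesh 1 [63T→63T]: running ratio 1, sense −
mesh 2 [71T→35T]: running ratio 71/35, sense +
mesh 3 [33T→46T]: running ratio 2343/1610, sense −
mesh 4 [46T→30T]: running ratio 781/350, sense +
mesh 5 [12T→88T]: running ratio 213/700, sense −
ω_out/ω_in = -213/700

-213/700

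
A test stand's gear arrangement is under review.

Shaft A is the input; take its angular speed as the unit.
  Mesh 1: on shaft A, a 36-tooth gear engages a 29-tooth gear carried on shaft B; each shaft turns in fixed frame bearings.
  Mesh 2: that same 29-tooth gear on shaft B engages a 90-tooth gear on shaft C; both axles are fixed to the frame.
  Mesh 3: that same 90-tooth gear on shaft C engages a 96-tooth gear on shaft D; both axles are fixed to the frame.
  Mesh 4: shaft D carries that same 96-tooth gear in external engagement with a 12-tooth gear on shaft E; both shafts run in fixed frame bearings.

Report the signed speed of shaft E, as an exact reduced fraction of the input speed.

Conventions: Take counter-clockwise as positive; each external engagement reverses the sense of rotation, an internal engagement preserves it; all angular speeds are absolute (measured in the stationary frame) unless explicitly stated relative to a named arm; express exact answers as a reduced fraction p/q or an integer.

3

4-mesh fixed-axis compound train (all bearings frame-fixed)
mesh 1 [36T→29T]: |ω|/ω_in = 1×36/29 = 36/29, sense flips to −
mesh 2 [29T→90T]: |ω|/ω_in = (36/29)×29/90 = 2/5, sense flips to +
mesh 3 [90T→96T]: |ω|/ω_in = (2/5)×90/96 = 3/8, sense flips to −
mesh 4 [96T→12T]: |ω|/ω_in = (3/8)×96/12 = 3, sense flips to +
signed output speed (× input speed) = 3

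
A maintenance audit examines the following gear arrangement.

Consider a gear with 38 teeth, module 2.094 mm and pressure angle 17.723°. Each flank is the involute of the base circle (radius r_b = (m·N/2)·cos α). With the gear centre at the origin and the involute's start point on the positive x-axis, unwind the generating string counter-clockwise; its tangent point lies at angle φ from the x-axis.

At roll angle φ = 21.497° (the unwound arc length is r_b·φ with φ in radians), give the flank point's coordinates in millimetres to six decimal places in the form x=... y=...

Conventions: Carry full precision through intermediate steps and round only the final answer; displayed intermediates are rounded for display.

x=40.472023 y=0.657857

class = single-mesh tooth geometry [base-circle involute, m = 2.094, 38T]
pitch radius r_p = m·N/2 = 2.094·38/2 = 39.786000
base radius r_b = r_p·cos α = 39.786000·cos 17.723° = 37.897731
roll angle φ = 21.497° = 0.37519343 rad
x = r_b·(cos φ + φ·sin φ) = 40.472023
y = r_b·(sin φ − φ·cos φ) = 0.657857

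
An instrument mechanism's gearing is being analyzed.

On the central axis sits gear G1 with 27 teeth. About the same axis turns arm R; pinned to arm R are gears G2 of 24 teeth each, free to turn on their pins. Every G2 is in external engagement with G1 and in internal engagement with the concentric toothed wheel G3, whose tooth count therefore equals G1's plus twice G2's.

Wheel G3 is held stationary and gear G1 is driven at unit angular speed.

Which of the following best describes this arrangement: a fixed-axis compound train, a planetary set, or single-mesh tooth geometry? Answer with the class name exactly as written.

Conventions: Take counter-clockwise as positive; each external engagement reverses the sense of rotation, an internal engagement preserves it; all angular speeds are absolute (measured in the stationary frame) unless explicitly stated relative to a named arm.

planetary set

recognized (axles ride arm R): planetary set, 27/24/75 teeth
classification: planetary set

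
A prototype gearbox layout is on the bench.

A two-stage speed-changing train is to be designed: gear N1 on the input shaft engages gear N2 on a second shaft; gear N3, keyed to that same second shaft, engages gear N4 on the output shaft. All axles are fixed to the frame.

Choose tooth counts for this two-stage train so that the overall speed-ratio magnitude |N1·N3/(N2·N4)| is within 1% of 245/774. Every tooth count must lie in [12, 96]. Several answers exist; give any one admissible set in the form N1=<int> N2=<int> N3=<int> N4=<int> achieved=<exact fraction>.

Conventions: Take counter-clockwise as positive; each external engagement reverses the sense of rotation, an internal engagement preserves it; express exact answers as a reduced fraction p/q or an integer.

N1=14 N2=18 N3=35 N4=86 achieved=245/774

2-stage fixed-axis compound train for ratio 245/774
target = 245/774 in lowest terms: an exact hit needs N1·N3 = k·245 and N2·N4 = k·774 for one integer k, every count in [12, 96]; additionally prefer no 1:1 stage (N1 ≠ N2, N3 ≠ N4)
k = 1: no 1:1-free in-range split of k·245 and k·774 into factor pairs; take k = 2
k = 2: N1·N3 = 490 = 14·35, N2·N4 = 1548 = 18·86
achieved = 14·35/(18·86) = 245/774; |achieved − target| = 0 ≤ 49/15480 ✓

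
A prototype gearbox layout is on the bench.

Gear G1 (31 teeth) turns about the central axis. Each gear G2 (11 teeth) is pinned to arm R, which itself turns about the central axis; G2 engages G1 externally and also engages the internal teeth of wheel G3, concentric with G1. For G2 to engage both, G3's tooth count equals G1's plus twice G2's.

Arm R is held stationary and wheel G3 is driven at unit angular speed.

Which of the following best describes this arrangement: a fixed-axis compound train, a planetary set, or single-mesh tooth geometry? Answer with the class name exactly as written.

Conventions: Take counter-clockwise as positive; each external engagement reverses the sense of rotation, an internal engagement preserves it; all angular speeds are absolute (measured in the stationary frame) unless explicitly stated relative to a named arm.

planetary set

topology: planetary set — G1 31T / G2 11T / G3 53T, arm = carrier (Willis)
classification: planetary set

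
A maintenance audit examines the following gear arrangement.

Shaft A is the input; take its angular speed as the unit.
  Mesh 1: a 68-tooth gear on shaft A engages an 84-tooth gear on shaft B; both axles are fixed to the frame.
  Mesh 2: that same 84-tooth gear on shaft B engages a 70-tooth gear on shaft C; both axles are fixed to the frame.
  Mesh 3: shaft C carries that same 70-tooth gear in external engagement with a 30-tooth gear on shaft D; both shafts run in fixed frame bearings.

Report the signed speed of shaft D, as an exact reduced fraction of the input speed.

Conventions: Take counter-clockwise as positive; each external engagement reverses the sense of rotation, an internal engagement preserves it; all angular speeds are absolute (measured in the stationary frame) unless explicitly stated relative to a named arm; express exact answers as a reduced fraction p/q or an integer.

3-mesh fixed-axis compound train (all bearings frame-fixed)
mesh 1 [68T→84T]: |ω|/ω_in = 1×68/84 = 17/21, sense flips to −
mesh 2 [84T→70T]: |ω|/ω_in = (17/21)×84/70 = 34/35, sense flips to +
mesh 3 [70T→30T]: |ω|/ω_in = (34/35)×70/30 = 34/15, sense flips to −
signed output speed (× input speed) = -34/15

-34/15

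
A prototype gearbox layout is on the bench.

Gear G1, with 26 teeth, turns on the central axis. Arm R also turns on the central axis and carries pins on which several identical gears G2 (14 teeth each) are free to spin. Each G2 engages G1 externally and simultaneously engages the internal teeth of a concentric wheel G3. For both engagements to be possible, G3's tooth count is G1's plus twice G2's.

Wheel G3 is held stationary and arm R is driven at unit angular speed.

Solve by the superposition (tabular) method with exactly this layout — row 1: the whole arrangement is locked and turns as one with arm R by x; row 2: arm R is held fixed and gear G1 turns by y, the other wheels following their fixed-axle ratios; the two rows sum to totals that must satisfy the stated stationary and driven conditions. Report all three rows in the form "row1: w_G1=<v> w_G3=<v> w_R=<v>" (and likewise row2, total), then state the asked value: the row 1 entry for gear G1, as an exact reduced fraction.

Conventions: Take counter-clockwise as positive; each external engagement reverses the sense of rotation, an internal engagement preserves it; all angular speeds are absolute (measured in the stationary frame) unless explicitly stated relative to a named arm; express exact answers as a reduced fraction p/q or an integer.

planetary set (26T centre, 14T on arm, 54T internal) — Willis relation
superposition row 1 [locked train]: every member turns x
row 2: sun turns y, ring = −(26/54)·y, arm 0
boundary: total ω_ring = x − (26/54)·y = 0 and total ω_arm = x = 1  ⇒  y = 27/13, x = 1
row 2 ring = −(26/54)·27/13 = -1
totals (row 1 + row 2): sun 1 + 27/13 = 40/13, ring 1 + (-1) = 0, arm 1 + 0 = 1
asked cell (row1, sun) = 1

row1: w_G1=1 w_G3=1 w_R=1
row2: w_G1=27/13 w_G3=-1 w_R=0
total: w_G1=40/13 w_G3=0 w_R=1
asked value: 1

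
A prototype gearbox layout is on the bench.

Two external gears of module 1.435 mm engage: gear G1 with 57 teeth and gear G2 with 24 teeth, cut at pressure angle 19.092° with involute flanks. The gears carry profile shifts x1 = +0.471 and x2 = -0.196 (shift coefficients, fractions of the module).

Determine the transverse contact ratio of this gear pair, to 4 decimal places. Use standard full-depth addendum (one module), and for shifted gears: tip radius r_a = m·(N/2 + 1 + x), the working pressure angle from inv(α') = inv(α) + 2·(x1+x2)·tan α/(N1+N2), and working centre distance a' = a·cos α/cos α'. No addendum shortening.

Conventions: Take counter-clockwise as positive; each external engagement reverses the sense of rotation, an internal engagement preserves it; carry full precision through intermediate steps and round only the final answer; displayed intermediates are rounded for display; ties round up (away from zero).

1.7012

topology: single-mesh involute geometry — m = 1.435, 57T/24T pair
base radii: r_b1 = 38.647916, r_b2 = 16.272807
tip radii: r_a1 = 43.008385, r_a2 = 18.373740
inv(α') = inv(19.092°) + 2·(+0.471-0.196)·tan α/(57+24) = 0.01525665  ⇒  α' = 20.15111°
a' = a·cos α / cos α' = 58.1175·cos 19.092°/cos 20.15111° = 58.501775
action lengths: √(r_a1²−r_b1²) = 18.869545, √(r_a2²−r_b2²) = 8.531710
base pitch p_b = π·m·cos α = 4.260211
CR = (18.869545 + 8.531710 − 58.501775·sin 20.15111°)/4.260211 = 1.701219
contact ratio ≈ 1.7012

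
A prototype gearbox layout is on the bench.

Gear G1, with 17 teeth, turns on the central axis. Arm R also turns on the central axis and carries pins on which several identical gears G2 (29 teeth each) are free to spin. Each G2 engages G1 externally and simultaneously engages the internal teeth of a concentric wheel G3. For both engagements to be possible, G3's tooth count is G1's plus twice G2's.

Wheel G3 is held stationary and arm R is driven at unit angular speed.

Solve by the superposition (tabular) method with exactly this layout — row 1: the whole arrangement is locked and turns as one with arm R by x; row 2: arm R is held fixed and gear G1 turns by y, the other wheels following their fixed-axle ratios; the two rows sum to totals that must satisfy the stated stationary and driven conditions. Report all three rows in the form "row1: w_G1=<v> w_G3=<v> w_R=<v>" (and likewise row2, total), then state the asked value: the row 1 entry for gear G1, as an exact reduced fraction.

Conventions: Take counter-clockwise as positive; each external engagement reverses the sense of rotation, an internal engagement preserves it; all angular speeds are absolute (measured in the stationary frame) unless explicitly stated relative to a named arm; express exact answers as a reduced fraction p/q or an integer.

row1: w_G1=1 w_G3=1 w_R=1
row2: w_G1=75/17 w_G3=-1 w_R=0
total: w_G1=92/17 w_G3=0 w_R=1
asked value: 1

planetary set (17T centre, 29T on arm, 75T internal) — Willis relation
row 1 (train locked, turned with arm): all members turn x
row 2 — arm fixed, fixed-axis ratios: sun y, ring −(17/75)·y, arm 0
boundary: total ω_ring = x − (17/75)·y = 0 and total ω_arm = x = 1  ⇒  y = 75/17, x = 1
row 2 ring = −(17/75)·75/17 = -1
totals (row 1 + row 2): sun 1 + 75/17 = 92/17, ring 1 + (-1) = 0, arm 1 + 0 = 1
asked cell (row1, sun) = 1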